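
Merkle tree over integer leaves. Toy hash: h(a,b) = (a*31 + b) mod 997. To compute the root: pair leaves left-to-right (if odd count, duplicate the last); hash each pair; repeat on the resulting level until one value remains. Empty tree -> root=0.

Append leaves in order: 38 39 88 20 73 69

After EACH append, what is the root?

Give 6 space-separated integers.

Answer: 38 220 663 595 476 348

Derivation:
After append 38 (leaves=[38]):
  L0: [38]
  root=38
After append 39 (leaves=[38, 39]):
  L0: [38, 39]
  L1: h(38,39)=(38*31+39)%997=220 -> [220]
  root=220
After append 88 (leaves=[38, 39, 88]):
  L0: [38, 39, 88]
  L1: h(38,39)=(38*31+39)%997=220 h(88,88)=(88*31+88)%997=822 -> [220, 822]
  L2: h(220,822)=(220*31+822)%997=663 -> [663]
  root=663
After append 20 (leaves=[38, 39, 88, 20]):
  L0: [38, 39, 88, 20]
  L1: h(38,39)=(38*31+39)%997=220 h(88,20)=(88*31+20)%997=754 -> [220, 754]
  L2: h(220,754)=(220*31+754)%997=595 -> [595]
  root=595
After append 73 (leaves=[38, 39, 88, 20, 73]):
  L0: [38, 39, 88, 20, 73]
  L1: h(38,39)=(38*31+39)%997=220 h(88,20)=(88*31+20)%997=754 h(73,73)=(73*31+73)%997=342 -> [220, 754, 342]
  L2: h(220,754)=(220*31+754)%997=595 h(342,342)=(342*31+342)%997=974 -> [595, 974]
  L3: h(595,974)=(595*31+974)%997=476 -> [476]
  root=476
After append 69 (leaves=[38, 39, 88, 20, 73, 69]):
  L0: [38, 39, 88, 20, 73, 69]
  L1: h(38,39)=(38*31+39)%997=220 h(88,20)=(88*31+20)%997=754 h(73,69)=(73*31+69)%997=338 -> [220, 754, 338]
  L2: h(220,754)=(220*31+754)%997=595 h(338,338)=(338*31+338)%997=846 -> [595, 846]
  L3: h(595,846)=(595*31+846)%997=348 -> [348]
  root=348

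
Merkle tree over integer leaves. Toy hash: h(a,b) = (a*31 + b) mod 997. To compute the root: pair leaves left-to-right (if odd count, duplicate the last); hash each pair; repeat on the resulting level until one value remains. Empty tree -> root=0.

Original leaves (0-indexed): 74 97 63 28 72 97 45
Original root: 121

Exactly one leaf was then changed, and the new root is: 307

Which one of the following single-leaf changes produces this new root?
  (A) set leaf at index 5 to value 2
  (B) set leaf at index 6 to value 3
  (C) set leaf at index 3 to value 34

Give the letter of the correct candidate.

Original leaves: [74, 97, 63, 28, 72, 97, 45]
Target new root: 307
Try each candidate change and compute the resulting root:
Candidate A: set leaf[5] = 2 -> leaves = [74, 97, 63, 28, 72, 2, 45]
  L0: [74, 97, 63, 28, 72, 2, 45]
  L1: h(74,97)=(74*31+97)%997=397 h(63,28)=(63*31+28)%997=984 h(72,2)=(72*31+2)%997=240 h(45,45)=(45*31+45)%997=443 -> [397, 984, 240, 443]
  L2: h(397,984)=(397*31+984)%997=330 h(240,443)=(240*31+443)%997=904 -> [330, 904]
  L3: h(330,904)=(330*31+904)%997=167 -> [167]
  root = 167 != target 307
Candidate B: set leaf[6] = 3 -> leaves = [74, 97, 63, 28, 72, 97, 3]
  L0: [74, 97, 63, 28, 72, 97, 3]
  L1: h(74,97)=(74*31+97)%997=397 h(63,28)=(63*31+28)%997=984 h(72,97)=(72*31+97)%997=335 h(3,3)=(3*31+3)%997=96 -> [397, 984, 335, 96]
  L2: h(397,984)=(397*31+984)%997=330 h(335,96)=(335*31+96)%997=511 -> [330, 511]
  L3: h(330,511)=(330*31+511)%997=771 -> [771]
  root = 771 != target 307
Candidate C: set leaf[3] = 34 -> leaves = [74, 97, 63, 34, 72, 97, 45]
  L0: [74, 97, 63, 34, 72, 97, 45]
  L1: h(74,97)=(74*31+97)%997=397 h(63,34)=(63*31+34)%997=990 h(72,97)=(72*31+97)%997=335 h(45,45)=(45*31+45)%997=443 -> [397, 990, 335, 443]
  L2: h(397,990)=(397*31+990)%997=336 h(335,443)=(335*31+443)%997=858 -> [336, 858]
  L3: h(336,858)=(336*31+858)%997=307 -> [307]
  root = 307 == target 307  ** MATCH **
Candidate C produces the target root.

Answer: C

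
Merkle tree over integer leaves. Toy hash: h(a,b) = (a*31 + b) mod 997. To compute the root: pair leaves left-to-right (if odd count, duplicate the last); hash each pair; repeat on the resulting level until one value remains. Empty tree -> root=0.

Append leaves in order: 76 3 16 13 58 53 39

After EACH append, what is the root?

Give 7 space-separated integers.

After append 76 (leaves=[76]):
  L0: [76]
  root=76
After append 3 (leaves=[76, 3]):
  L0: [76, 3]
  L1: h(76,3)=(76*31+3)%997=365 -> [365]
  root=365
After append 16 (leaves=[76, 3, 16]):
  L0: [76, 3, 16]
  L1: h(76,3)=(76*31+3)%997=365 h(16,16)=(16*31+16)%997=512 -> [365, 512]
  L2: h(365,512)=(365*31+512)%997=860 -> [860]
  root=860
After append 13 (leaves=[76, 3, 16, 13]):
  L0: [76, 3, 16, 13]
  L1: h(76,3)=(76*31+3)%997=365 h(16,13)=(16*31+13)%997=509 -> [365, 509]
  L2: h(365,509)=(365*31+509)%997=857 -> [857]
  root=857
After append 58 (leaves=[76, 3, 16, 13, 58]):
  L0: [76, 3, 16, 13, 58]
  L1: h(76,3)=(76*31+3)%997=365 h(16,13)=(16*31+13)%997=509 h(58,58)=(58*31+58)%997=859 -> [365, 509, 859]
  L2: h(365,509)=(365*31+509)%997=857 h(859,859)=(859*31+859)%997=569 -> [857, 569]
  L3: h(857,569)=(857*31+569)%997=217 -> [217]
  root=217
After append 53 (leaves=[76, 3, 16, 13, 58, 53]):
  L0: [76, 3, 16, 13, 58, 53]
  L1: h(76,3)=(76*31+3)%997=365 h(16,13)=(16*31+13)%997=509 h(58,53)=(58*31+53)%997=854 -> [365, 509, 854]
  L2: h(365,509)=(365*31+509)%997=857 h(854,854)=(854*31+854)%997=409 -> [857, 409]
  L3: h(857,409)=(857*31+409)%997=57 -> [57]
  root=57
After append 39 (leaves=[76, 3, 16, 13, 58, 53, 39]):
  L0: [76, 3, 16, 13, 58, 53, 39]
  L1: h(76,3)=(76*31+3)%997=365 h(16,13)=(16*31+13)%997=509 h(58,53)=(58*31+53)%997=854 h(39,39)=(39*31+39)%997=251 -> [365, 509, 854, 251]
  L2: h(365,509)=(365*31+509)%997=857 h(854,251)=(854*31+251)%997=803 -> [857, 803]
  L3: h(857,803)=(857*31+803)%997=451 -> [451]
  root=451

Answer: 76 365 860 857 217 57 451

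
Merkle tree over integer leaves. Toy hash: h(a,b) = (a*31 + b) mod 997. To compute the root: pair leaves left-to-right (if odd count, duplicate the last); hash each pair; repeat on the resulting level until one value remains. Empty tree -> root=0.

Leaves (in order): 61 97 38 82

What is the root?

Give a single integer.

Answer: 77

Derivation:
L0: [61, 97, 38, 82]
L1: h(61,97)=(61*31+97)%997=991 h(38,82)=(38*31+82)%997=263 -> [991, 263]
L2: h(991,263)=(991*31+263)%997=77 -> [77]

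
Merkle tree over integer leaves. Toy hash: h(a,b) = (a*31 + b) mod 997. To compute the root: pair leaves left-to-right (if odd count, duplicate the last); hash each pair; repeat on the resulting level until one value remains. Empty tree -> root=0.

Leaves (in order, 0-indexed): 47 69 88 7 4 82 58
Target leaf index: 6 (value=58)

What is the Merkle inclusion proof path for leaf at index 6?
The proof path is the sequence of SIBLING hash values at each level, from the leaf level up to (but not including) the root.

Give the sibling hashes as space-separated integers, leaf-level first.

L0 (leaves): [47, 69, 88, 7, 4, 82, 58], target index=6
L1: h(47,69)=(47*31+69)%997=529 [pair 0] h(88,7)=(88*31+7)%997=741 [pair 1] h(4,82)=(4*31+82)%997=206 [pair 2] h(58,58)=(58*31+58)%997=859 [pair 3] -> [529, 741, 206, 859]
  Sibling for proof at L0: 58
L2: h(529,741)=(529*31+741)%997=191 [pair 0] h(206,859)=(206*31+859)%997=266 [pair 1] -> [191, 266]
  Sibling for proof at L1: 206
L3: h(191,266)=(191*31+266)%997=205 [pair 0] -> [205]
  Sibling for proof at L2: 191
Root: 205
Proof path (sibling hashes from leaf to root): [58, 206, 191]

Answer: 58 206 191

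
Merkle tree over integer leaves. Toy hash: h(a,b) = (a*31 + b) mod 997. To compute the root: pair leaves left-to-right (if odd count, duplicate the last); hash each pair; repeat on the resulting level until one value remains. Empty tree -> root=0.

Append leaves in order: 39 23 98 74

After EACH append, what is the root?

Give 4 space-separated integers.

After append 39 (leaves=[39]):
  L0: [39]
  root=39
After append 23 (leaves=[39, 23]):
  L0: [39, 23]
  L1: h(39,23)=(39*31+23)%997=235 -> [235]
  root=235
After append 98 (leaves=[39, 23, 98]):
  L0: [39, 23, 98]
  L1: h(39,23)=(39*31+23)%997=235 h(98,98)=(98*31+98)%997=145 -> [235, 145]
  L2: h(235,145)=(235*31+145)%997=451 -> [451]
  root=451
After append 74 (leaves=[39, 23, 98, 74]):
  L0: [39, 23, 98, 74]
  L1: h(39,23)=(39*31+23)%997=235 h(98,74)=(98*31+74)%997=121 -> [235, 121]
  L2: h(235,121)=(235*31+121)%997=427 -> [427]
  root=427

Answer: 39 235 451 427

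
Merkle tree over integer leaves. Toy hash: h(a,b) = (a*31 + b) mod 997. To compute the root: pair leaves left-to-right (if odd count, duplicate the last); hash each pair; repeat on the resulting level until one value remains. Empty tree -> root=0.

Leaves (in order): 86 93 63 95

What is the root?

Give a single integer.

L0: [86, 93, 63, 95]
L1: h(86,93)=(86*31+93)%997=765 h(63,95)=(63*31+95)%997=54 -> [765, 54]
L2: h(765,54)=(765*31+54)%997=838 -> [838]

Answer: 838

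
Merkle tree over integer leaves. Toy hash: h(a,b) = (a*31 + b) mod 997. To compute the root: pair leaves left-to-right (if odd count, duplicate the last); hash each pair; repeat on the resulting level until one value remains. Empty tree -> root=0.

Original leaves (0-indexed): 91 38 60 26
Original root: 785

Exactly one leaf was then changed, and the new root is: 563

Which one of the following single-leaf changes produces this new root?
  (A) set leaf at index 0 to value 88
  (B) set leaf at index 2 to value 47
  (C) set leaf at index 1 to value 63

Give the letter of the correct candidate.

Original leaves: [91, 38, 60, 26]
Target new root: 563
Try each candidate change and compute the resulting root:
Candidate A: set leaf[0] = 88 -> leaves = [88, 38, 60, 26]
  L0: [88, 38, 60, 26]
  L1: h(88,38)=(88*31+38)%997=772 h(60,26)=(60*31+26)%997=889 -> [772, 889]
  L2: h(772,889)=(772*31+889)%997=893 -> [893]
  root = 893 != target 563
Candidate B: set leaf[2] = 47 -> leaves = [91, 38, 47, 26]
  L0: [91, 38, 47, 26]
  L1: h(91,38)=(91*31+38)%997=865 h(47,26)=(47*31+26)%997=486 -> [865, 486]
  L2: h(865,486)=(865*31+486)%997=382 -> [382]
  root = 382 != target 563
Candidate C: set leaf[1] = 63 -> leaves = [91, 63, 60, 26]
  L0: [91, 63, 60, 26]
  L1: h(91,63)=(91*31+63)%997=890 h(60,26)=(60*31+26)%997=889 -> [890, 889]
  L2: h(890,889)=(890*31+889)%997=563 -> [563]
  root = 563 == target 563  ** MATCH **
Candidate C produces the target root.

Answer: C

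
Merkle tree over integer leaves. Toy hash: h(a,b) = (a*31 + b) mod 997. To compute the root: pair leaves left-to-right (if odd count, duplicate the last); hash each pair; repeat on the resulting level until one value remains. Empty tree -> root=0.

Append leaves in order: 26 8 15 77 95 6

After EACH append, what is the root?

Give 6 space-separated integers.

Answer: 26 814 789 851 33 176

Derivation:
After append 26 (leaves=[26]):
  L0: [26]
  root=26
After append 8 (leaves=[26, 8]):
  L0: [26, 8]
  L1: h(26,8)=(26*31+8)%997=814 -> [814]
  root=814
After append 15 (leaves=[26, 8, 15]):
  L0: [26, 8, 15]
  L1: h(26,8)=(26*31+8)%997=814 h(15,15)=(15*31+15)%997=480 -> [814, 480]
  L2: h(814,480)=(814*31+480)%997=789 -> [789]
  root=789
After append 77 (leaves=[26, 8, 15, 77]):
  L0: [26, 8, 15, 77]
  L1: h(26,8)=(26*31+8)%997=814 h(15,77)=(15*31+77)%997=542 -> [814, 542]
  L2: h(814,542)=(814*31+542)%997=851 -> [851]
  root=851
After append 95 (leaves=[26, 8, 15, 77, 95]):
  L0: [26, 8, 15, 77, 95]
  L1: h(26,8)=(26*31+8)%997=814 h(15,77)=(15*31+77)%997=542 h(95,95)=(95*31+95)%997=49 -> [814, 542, 49]
  L2: h(814,542)=(814*31+542)%997=851 h(49,49)=(49*31+49)%997=571 -> [851, 571]
  L3: h(851,571)=(851*31+571)%997=33 -> [33]
  root=33
After append 6 (leaves=[26, 8, 15, 77, 95, 6]):
  L0: [26, 8, 15, 77, 95, 6]
  L1: h(26,8)=(26*31+8)%997=814 h(15,77)=(15*31+77)%997=542 h(95,6)=(95*31+6)%997=957 -> [814, 542, 957]
  L2: h(814,542)=(814*31+542)%997=851 h(957,957)=(957*31+957)%997=714 -> [851, 714]
  L3: h(851,714)=(851*31+714)%997=176 -> [176]
  root=176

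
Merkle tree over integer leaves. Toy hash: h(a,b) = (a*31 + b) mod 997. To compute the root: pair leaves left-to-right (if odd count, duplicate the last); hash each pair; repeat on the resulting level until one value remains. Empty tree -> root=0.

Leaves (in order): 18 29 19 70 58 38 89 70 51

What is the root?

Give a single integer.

L0: [18, 29, 19, 70, 58, 38, 89, 70, 51]
L1: h(18,29)=(18*31+29)%997=587 h(19,70)=(19*31+70)%997=659 h(58,38)=(58*31+38)%997=839 h(89,70)=(89*31+70)%997=835 h(51,51)=(51*31+51)%997=635 -> [587, 659, 839, 835, 635]
L2: h(587,659)=(587*31+659)%997=910 h(839,835)=(839*31+835)%997=922 h(635,635)=(635*31+635)%997=380 -> [910, 922, 380]
L3: h(910,922)=(910*31+922)%997=219 h(380,380)=(380*31+380)%997=196 -> [219, 196]
L4: h(219,196)=(219*31+196)%997=6 -> [6]

Answer: 6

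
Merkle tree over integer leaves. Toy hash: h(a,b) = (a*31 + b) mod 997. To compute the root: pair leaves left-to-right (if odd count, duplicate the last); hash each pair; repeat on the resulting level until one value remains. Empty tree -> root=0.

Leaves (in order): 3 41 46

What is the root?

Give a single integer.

L0: [3, 41, 46]
L1: h(3,41)=(3*31+41)%997=134 h(46,46)=(46*31+46)%997=475 -> [134, 475]
L2: h(134,475)=(134*31+475)%997=641 -> [641]

Answer: 641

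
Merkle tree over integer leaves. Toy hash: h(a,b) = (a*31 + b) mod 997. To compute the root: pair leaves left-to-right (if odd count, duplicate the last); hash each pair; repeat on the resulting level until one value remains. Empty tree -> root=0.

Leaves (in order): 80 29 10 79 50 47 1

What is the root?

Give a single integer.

Answer: 187

Derivation:
L0: [80, 29, 10, 79, 50, 47, 1]
L1: h(80,29)=(80*31+29)%997=515 h(10,79)=(10*31+79)%997=389 h(50,47)=(50*31+47)%997=600 h(1,1)=(1*31+1)%997=32 -> [515, 389, 600, 32]
L2: h(515,389)=(515*31+389)%997=402 h(600,32)=(600*31+32)%997=686 -> [402, 686]
L3: h(402,686)=(402*31+686)%997=187 -> [187]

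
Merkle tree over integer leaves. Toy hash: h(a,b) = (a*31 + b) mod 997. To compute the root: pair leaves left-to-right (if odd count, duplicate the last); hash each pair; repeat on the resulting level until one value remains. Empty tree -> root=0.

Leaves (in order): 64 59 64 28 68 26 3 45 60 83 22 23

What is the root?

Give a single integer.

Answer: 619

Derivation:
L0: [64, 59, 64, 28, 68, 26, 3, 45, 60, 83, 22, 23]
L1: h(64,59)=(64*31+59)%997=49 h(64,28)=(64*31+28)%997=18 h(68,26)=(68*31+26)%997=140 h(3,45)=(3*31+45)%997=138 h(60,83)=(60*31+83)%997=946 h(22,23)=(22*31+23)%997=705 -> [49, 18, 140, 138, 946, 705]
L2: h(49,18)=(49*31+18)%997=540 h(140,138)=(140*31+138)%997=490 h(946,705)=(946*31+705)%997=121 -> [540, 490, 121]
L3: h(540,490)=(540*31+490)%997=281 h(121,121)=(121*31+121)%997=881 -> [281, 881]
L4: h(281,881)=(281*31+881)%997=619 -> [619]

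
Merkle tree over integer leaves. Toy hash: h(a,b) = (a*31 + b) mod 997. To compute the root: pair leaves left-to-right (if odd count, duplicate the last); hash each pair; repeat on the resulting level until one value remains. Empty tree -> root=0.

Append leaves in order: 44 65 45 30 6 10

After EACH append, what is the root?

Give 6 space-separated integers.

Answer: 44 432 874 859 869 0

Derivation:
After append 44 (leaves=[44]):
  L0: [44]
  root=44
After append 65 (leaves=[44, 65]):
  L0: [44, 65]
  L1: h(44,65)=(44*31+65)%997=432 -> [432]
  root=432
After append 45 (leaves=[44, 65, 45]):
  L0: [44, 65, 45]
  L1: h(44,65)=(44*31+65)%997=432 h(45,45)=(45*31+45)%997=443 -> [432, 443]
  L2: h(432,443)=(432*31+443)%997=874 -> [874]
  root=874
After append 30 (leaves=[44, 65, 45, 30]):
  L0: [44, 65, 45, 30]
  L1: h(44,65)=(44*31+65)%997=432 h(45,30)=(45*31+30)%997=428 -> [432, 428]
  L2: h(432,428)=(432*31+428)%997=859 -> [859]
  root=859
After append 6 (leaves=[44, 65, 45, 30, 6]):
  L0: [44, 65, 45, 30, 6]
  L1: h(44,65)=(44*31+65)%997=432 h(45,30)=(45*31+30)%997=428 h(6,6)=(6*31+6)%997=192 -> [432, 428, 192]
  L2: h(432,428)=(432*31+428)%997=859 h(192,192)=(192*31+192)%997=162 -> [859, 162]
  L3: h(859,162)=(859*31+162)%997=869 -> [869]
  root=869
After append 10 (leaves=[44, 65, 45, 30, 6, 10]):
  L0: [44, 65, 45, 30, 6, 10]
  L1: h(44,65)=(44*31+65)%997=432 h(45,30)=(45*31+30)%997=428 h(6,10)=(6*31+10)%997=196 -> [432, 428, 196]
  L2: h(432,428)=(432*31+428)%997=859 h(196,196)=(196*31+196)%997=290 -> [859, 290]
  L3: h(859,290)=(859*31+290)%997=0 -> [0]
  root=0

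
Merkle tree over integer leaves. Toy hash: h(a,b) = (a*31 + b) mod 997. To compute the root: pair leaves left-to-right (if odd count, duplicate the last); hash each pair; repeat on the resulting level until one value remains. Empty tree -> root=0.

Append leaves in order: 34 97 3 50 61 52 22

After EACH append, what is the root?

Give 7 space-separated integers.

Answer: 34 154 882 929 536 248 6

Derivation:
After append 34 (leaves=[34]):
  L0: [34]
  root=34
After append 97 (leaves=[34, 97]):
  L0: [34, 97]
  L1: h(34,97)=(34*31+97)%997=154 -> [154]
  root=154
After append 3 (leaves=[34, 97, 3]):
  L0: [34, 97, 3]
  L1: h(34,97)=(34*31+97)%997=154 h(3,3)=(3*31+3)%997=96 -> [154, 96]
  L2: h(154,96)=(154*31+96)%997=882 -> [882]
  root=882
After append 50 (leaves=[34, 97, 3, 50]):
  L0: [34, 97, 3, 50]
  L1: h(34,97)=(34*31+97)%997=154 h(3,50)=(3*31+50)%997=143 -> [154, 143]
  L2: h(154,143)=(154*31+143)%997=929 -> [929]
  root=929
After append 61 (leaves=[34, 97, 3, 50, 61]):
  L0: [34, 97, 3, 50, 61]
  L1: h(34,97)=(34*31+97)%997=154 h(3,50)=(3*31+50)%997=143 h(61,61)=(61*31+61)%997=955 -> [154, 143, 955]
  L2: h(154,143)=(154*31+143)%997=929 h(955,955)=(955*31+955)%997=650 -> [929, 650]
  L3: h(929,650)=(929*31+650)%997=536 -> [536]
  root=536
After append 52 (leaves=[34, 97, 3, 50, 61, 52]):
  L0: [34, 97, 3, 50, 61, 52]
  L1: h(34,97)=(34*31+97)%997=154 h(3,50)=(3*31+50)%997=143 h(61,52)=(61*31+52)%997=946 -> [154, 143, 946]
  L2: h(154,143)=(154*31+143)%997=929 h(946,946)=(946*31+946)%997=362 -> [929, 362]
  L3: h(929,362)=(929*31+362)%997=248 -> [248]
  root=248
After append 22 (leaves=[34, 97, 3, 50, 61, 52, 22]):
  L0: [34, 97, 3, 50, 61, 52, 22]
  L1: h(34,97)=(34*31+97)%997=154 h(3,50)=(3*31+50)%997=143 h(61,52)=(61*31+52)%997=946 h(22,22)=(22*31+22)%997=704 -> [154, 143, 946, 704]
  L2: h(154,143)=(154*31+143)%997=929 h(946,704)=(946*31+704)%997=120 -> [929, 120]
  L3: h(929,120)=(929*31+120)%997=6 -> [6]
  root=6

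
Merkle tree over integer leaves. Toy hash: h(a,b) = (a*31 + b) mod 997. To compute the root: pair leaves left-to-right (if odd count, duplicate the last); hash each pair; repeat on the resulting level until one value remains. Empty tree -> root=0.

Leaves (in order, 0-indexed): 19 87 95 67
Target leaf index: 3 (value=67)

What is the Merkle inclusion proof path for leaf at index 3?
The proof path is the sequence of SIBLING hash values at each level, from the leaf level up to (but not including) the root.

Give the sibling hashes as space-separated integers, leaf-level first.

Answer: 95 676

Derivation:
L0 (leaves): [19, 87, 95, 67], target index=3
L1: h(19,87)=(19*31+87)%997=676 [pair 0] h(95,67)=(95*31+67)%997=21 [pair 1] -> [676, 21]
  Sibling for proof at L0: 95
L2: h(676,21)=(676*31+21)%997=40 [pair 0] -> [40]
  Sibling for proof at L1: 676
Root: 40
Proof path (sibling hashes from leaf to root): [95, 676]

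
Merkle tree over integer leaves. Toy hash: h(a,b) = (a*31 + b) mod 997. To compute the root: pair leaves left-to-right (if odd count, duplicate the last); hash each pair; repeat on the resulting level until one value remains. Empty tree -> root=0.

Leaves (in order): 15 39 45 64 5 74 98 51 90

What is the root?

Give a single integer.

Answer: 931

Derivation:
L0: [15, 39, 45, 64, 5, 74, 98, 51, 90]
L1: h(15,39)=(15*31+39)%997=504 h(45,64)=(45*31+64)%997=462 h(5,74)=(5*31+74)%997=229 h(98,51)=(98*31+51)%997=98 h(90,90)=(90*31+90)%997=886 -> [504, 462, 229, 98, 886]
L2: h(504,462)=(504*31+462)%997=134 h(229,98)=(229*31+98)%997=218 h(886,886)=(886*31+886)%997=436 -> [134, 218, 436]
L3: h(134,218)=(134*31+218)%997=384 h(436,436)=(436*31+436)%997=991 -> [384, 991]
L4: h(384,991)=(384*31+991)%997=931 -> [931]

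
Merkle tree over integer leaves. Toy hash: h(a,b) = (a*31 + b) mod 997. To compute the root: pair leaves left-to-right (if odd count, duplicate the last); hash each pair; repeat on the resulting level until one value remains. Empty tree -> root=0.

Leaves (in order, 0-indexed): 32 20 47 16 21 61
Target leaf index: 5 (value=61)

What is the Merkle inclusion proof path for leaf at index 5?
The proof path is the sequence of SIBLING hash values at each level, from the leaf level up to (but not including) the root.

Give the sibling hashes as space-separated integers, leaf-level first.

L0 (leaves): [32, 20, 47, 16, 21, 61], target index=5
L1: h(32,20)=(32*31+20)%997=15 [pair 0] h(47,16)=(47*31+16)%997=476 [pair 1] h(21,61)=(21*31+61)%997=712 [pair 2] -> [15, 476, 712]
  Sibling for proof at L0: 21
L2: h(15,476)=(15*31+476)%997=941 [pair 0] h(712,712)=(712*31+712)%997=850 [pair 1] -> [941, 850]
  Sibling for proof at L1: 712
L3: h(941,850)=(941*31+850)%997=111 [pair 0] -> [111]
  Sibling for proof at L2: 941
Root: 111
Proof path (sibling hashes from leaf to root): [21, 712, 941]

Answer: 21 712 941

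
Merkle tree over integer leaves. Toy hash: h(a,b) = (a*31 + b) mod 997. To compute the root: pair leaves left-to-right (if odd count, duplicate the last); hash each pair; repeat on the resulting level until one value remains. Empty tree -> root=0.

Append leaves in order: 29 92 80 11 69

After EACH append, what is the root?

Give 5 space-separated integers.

After append 29 (leaves=[29]):
  L0: [29]
  root=29
After append 92 (leaves=[29, 92]):
  L0: [29, 92]
  L1: h(29,92)=(29*31+92)%997=991 -> [991]
  root=991
After append 80 (leaves=[29, 92, 80]):
  L0: [29, 92, 80]
  L1: h(29,92)=(29*31+92)%997=991 h(80,80)=(80*31+80)%997=566 -> [991, 566]
  L2: h(991,566)=(991*31+566)%997=380 -> [380]
  root=380
After append 11 (leaves=[29, 92, 80, 11]):
  L0: [29, 92, 80, 11]
  L1: h(29,92)=(29*31+92)%997=991 h(80,11)=(80*31+11)%997=497 -> [991, 497]
  L2: h(991,497)=(991*31+497)%997=311 -> [311]
  root=311
After append 69 (leaves=[29, 92, 80, 11, 69]):
  L0: [29, 92, 80, 11, 69]
  L1: h(29,92)=(29*31+92)%997=991 h(80,11)=(80*31+11)%997=497 h(69,69)=(69*31+69)%997=214 -> [991, 497, 214]
  L2: h(991,497)=(991*31+497)%997=311 h(214,214)=(214*31+214)%997=866 -> [311, 866]
  L3: h(311,866)=(311*31+866)%997=537 -> [537]
  root=537

Answer: 29 991 380 311 537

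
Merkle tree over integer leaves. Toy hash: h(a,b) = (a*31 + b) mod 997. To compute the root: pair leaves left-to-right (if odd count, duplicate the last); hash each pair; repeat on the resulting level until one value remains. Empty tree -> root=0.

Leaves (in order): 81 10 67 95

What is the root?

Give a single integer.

Answer: 563

Derivation:
L0: [81, 10, 67, 95]
L1: h(81,10)=(81*31+10)%997=527 h(67,95)=(67*31+95)%997=178 -> [527, 178]
L2: h(527,178)=(527*31+178)%997=563 -> [563]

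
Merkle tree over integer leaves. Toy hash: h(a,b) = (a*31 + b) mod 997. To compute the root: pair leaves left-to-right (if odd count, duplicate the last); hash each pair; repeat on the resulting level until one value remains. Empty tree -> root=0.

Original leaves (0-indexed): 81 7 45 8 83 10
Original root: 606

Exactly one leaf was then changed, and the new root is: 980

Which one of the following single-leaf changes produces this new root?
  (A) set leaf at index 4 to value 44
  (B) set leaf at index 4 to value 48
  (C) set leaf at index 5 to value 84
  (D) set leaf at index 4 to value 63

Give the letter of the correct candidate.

Answer: C

Derivation:
Original leaves: [81, 7, 45, 8, 83, 10]
Target new root: 980
Try each candidate change and compute the resulting root:
Candidate A: set leaf[4] = 44 -> leaves = [81, 7, 45, 8, 44, 10]
  L0: [81, 7, 45, 8, 44, 10]
  L1: h(81,7)=(81*31+7)%997=524 h(45,8)=(45*31+8)%997=406 h(44,10)=(44*31+10)%997=377 -> [524, 406, 377]
  L2: h(524,406)=(524*31+406)%997=698 h(377,377)=(377*31+377)%997=100 -> [698, 100]
  L3: h(698,100)=(698*31+100)%997=801 -> [801]
  root = 801 != target 980
Candidate B: set leaf[4] = 48 -> leaves = [81, 7, 45, 8, 48, 10]
  L0: [81, 7, 45, 8, 48, 10]
  L1: h(81,7)=(81*31+7)%997=524 h(45,8)=(45*31+8)%997=406 h(48,10)=(48*31+10)%997=501 -> [524, 406, 501]
  L2: h(524,406)=(524*31+406)%997=698 h(501,501)=(501*31+501)%997=80 -> [698, 80]
  L3: h(698,80)=(698*31+80)%997=781 -> [781]
  root = 781 != target 980
Candidate C: set leaf[5] = 84 -> leaves = [81, 7, 45, 8, 83, 84]
  L0: [81, 7, 45, 8, 83, 84]
  L1: h(81,7)=(81*31+7)%997=524 h(45,8)=(45*31+8)%997=406 h(83,84)=(83*31+84)%997=663 -> [524, 406, 663]
  L2: h(524,406)=(524*31+406)%997=698 h(663,663)=(663*31+663)%997=279 -> [698, 279]
  L3: h(698,279)=(698*31+279)%997=980 -> [980]
  root = 980 == target 980  ** MATCH **
Candidate D: set leaf[4] = 63 -> leaves = [81, 7, 45, 8, 63, 10]
  L0: [81, 7, 45, 8, 63, 10]
  L1: h(81,7)=(81*31+7)%997=524 h(45,8)=(45*31+8)%997=406 h(63,10)=(63*31+10)%997=966 -> [524, 406, 966]
  L2: h(524,406)=(524*31+406)%997=698 h(966,966)=(966*31+966)%997=5 -> [698, 5]
  L3: h(698,5)=(698*31+5)%997=706 -> [706]
  root = 706 != target 980
Candidate C produces the target root.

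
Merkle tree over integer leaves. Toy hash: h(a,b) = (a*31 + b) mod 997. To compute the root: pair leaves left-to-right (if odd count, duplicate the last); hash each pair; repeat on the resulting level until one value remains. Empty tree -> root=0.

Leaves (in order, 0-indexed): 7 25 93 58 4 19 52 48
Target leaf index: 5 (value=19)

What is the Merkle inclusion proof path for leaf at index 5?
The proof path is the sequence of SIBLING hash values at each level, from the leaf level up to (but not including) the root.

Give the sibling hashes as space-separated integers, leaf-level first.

Answer: 4 663 473

Derivation:
L0 (leaves): [7, 25, 93, 58, 4, 19, 52, 48], target index=5
L1: h(7,25)=(7*31+25)%997=242 [pair 0] h(93,58)=(93*31+58)%997=947 [pair 1] h(4,19)=(4*31+19)%997=143 [pair 2] h(52,48)=(52*31+48)%997=663 [pair 3] -> [242, 947, 143, 663]
  Sibling for proof at L0: 4
L2: h(242,947)=(242*31+947)%997=473 [pair 0] h(143,663)=(143*31+663)%997=111 [pair 1] -> [473, 111]
  Sibling for proof at L1: 663
L3: h(473,111)=(473*31+111)%997=816 [pair 0] -> [816]
  Sibling for proof at L2: 473
Root: 816
Proof path (sibling hashes from leaf to root): [4, 663, 473]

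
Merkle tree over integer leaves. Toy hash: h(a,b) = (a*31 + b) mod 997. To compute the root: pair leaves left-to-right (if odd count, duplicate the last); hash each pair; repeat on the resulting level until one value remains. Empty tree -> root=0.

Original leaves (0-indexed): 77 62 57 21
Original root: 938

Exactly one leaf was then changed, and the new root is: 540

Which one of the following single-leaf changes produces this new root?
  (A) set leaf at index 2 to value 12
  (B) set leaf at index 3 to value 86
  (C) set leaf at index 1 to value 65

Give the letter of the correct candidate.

Original leaves: [77, 62, 57, 21]
Target new root: 540
Try each candidate change and compute the resulting root:
Candidate A: set leaf[2] = 12 -> leaves = [77, 62, 12, 21]
  L0: [77, 62, 12, 21]
  L1: h(77,62)=(77*31+62)%997=455 h(12,21)=(12*31+21)%997=393 -> [455, 393]
  L2: h(455,393)=(455*31+393)%997=540 -> [540]
  root = 540 == target 540  ** MATCH **
Candidate B: set leaf[3] = 86 -> leaves = [77, 62, 57, 86]
  L0: [77, 62, 57, 86]
  L1: h(77,62)=(77*31+62)%997=455 h(57,86)=(57*31+86)%997=856 -> [455, 856]
  L2: h(455,856)=(455*31+856)%997=6 -> [6]
  root = 6 != target 540
Candidate C: set leaf[1] = 65 -> leaves = [77, 65, 57, 21]
  L0: [77, 65, 57, 21]
  L1: h(77,65)=(77*31+65)%997=458 h(57,21)=(57*31+21)%997=791 -> [458, 791]
  L2: h(458,791)=(458*31+791)%997=34 -> [34]
  root = 34 != target 540
Candidate A produces the target root.

Answer: A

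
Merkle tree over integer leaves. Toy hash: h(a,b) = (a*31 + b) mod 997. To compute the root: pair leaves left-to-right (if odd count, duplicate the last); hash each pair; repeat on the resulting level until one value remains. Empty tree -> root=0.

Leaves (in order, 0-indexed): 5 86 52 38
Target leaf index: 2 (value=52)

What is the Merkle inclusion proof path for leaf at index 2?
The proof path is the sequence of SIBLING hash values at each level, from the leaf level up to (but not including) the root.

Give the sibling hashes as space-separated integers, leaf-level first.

Answer: 38 241

Derivation:
L0 (leaves): [5, 86, 52, 38], target index=2
L1: h(5,86)=(5*31+86)%997=241 [pair 0] h(52,38)=(52*31+38)%997=653 [pair 1] -> [241, 653]
  Sibling for proof at L0: 38
L2: h(241,653)=(241*31+653)%997=148 [pair 0] -> [148]
  Sibling for proof at L1: 241
Root: 148
Proof path (sibling hashes from leaf to root): [38, 241]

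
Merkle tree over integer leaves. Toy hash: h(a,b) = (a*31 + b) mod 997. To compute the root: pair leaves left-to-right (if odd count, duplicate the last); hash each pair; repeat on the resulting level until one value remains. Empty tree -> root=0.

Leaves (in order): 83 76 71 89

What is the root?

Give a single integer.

Answer: 661

Derivation:
L0: [83, 76, 71, 89]
L1: h(83,76)=(83*31+76)%997=655 h(71,89)=(71*31+89)%997=296 -> [655, 296]
L2: h(655,296)=(655*31+296)%997=661 -> [661]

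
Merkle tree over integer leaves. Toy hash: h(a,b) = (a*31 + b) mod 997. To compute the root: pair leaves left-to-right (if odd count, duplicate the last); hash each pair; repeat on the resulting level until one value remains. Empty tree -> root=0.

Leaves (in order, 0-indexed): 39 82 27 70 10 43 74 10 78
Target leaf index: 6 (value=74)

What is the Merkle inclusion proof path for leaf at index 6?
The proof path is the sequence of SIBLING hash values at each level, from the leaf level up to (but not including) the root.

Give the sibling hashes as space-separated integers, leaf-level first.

Answer: 10 353 51 593

Derivation:
L0 (leaves): [39, 82, 27, 70, 10, 43, 74, 10, 78], target index=6
L1: h(39,82)=(39*31+82)%997=294 [pair 0] h(27,70)=(27*31+70)%997=907 [pair 1] h(10,43)=(10*31+43)%997=353 [pair 2] h(74,10)=(74*31+10)%997=310 [pair 3] h(78,78)=(78*31+78)%997=502 [pair 4] -> [294, 907, 353, 310, 502]
  Sibling for proof at L0: 10
L2: h(294,907)=(294*31+907)%997=51 [pair 0] h(353,310)=(353*31+310)%997=286 [pair 1] h(502,502)=(502*31+502)%997=112 [pair 2] -> [51, 286, 112]
  Sibling for proof at L1: 353
L3: h(51,286)=(51*31+286)%997=870 [pair 0] h(112,112)=(112*31+112)%997=593 [pair 1] -> [870, 593]
  Sibling for proof at L2: 51
L4: h(870,593)=(870*31+593)%997=644 [pair 0] -> [644]
  Sibling for proof at L3: 593
Root: 644
Proof path (sibling hashes from leaf to root): [10, 353, 51, 593]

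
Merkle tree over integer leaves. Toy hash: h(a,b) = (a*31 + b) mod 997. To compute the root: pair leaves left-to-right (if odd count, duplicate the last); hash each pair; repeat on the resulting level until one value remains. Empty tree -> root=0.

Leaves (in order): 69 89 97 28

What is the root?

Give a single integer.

Answer: 319

Derivation:
L0: [69, 89, 97, 28]
L1: h(69,89)=(69*31+89)%997=234 h(97,28)=(97*31+28)%997=44 -> [234, 44]
L2: h(234,44)=(234*31+44)%997=319 -> [319]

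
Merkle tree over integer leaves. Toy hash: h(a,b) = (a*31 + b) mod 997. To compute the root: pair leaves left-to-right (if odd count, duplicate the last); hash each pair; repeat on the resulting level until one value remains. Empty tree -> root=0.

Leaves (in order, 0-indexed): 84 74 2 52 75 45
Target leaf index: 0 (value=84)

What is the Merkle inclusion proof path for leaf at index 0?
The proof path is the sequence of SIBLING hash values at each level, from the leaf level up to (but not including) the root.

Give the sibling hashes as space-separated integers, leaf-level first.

Answer: 74 114 68

Derivation:
L0 (leaves): [84, 74, 2, 52, 75, 45], target index=0
L1: h(84,74)=(84*31+74)%997=684 [pair 0] h(2,52)=(2*31+52)%997=114 [pair 1] h(75,45)=(75*31+45)%997=376 [pair 2] -> [684, 114, 376]
  Sibling for proof at L0: 74
L2: h(684,114)=(684*31+114)%997=381 [pair 0] h(376,376)=(376*31+376)%997=68 [pair 1] -> [381, 68]
  Sibling for proof at L1: 114
L3: h(381,68)=(381*31+68)%997=912 [pair 0] -> [912]
  Sibling for proof at L2: 68
Root: 912
Proof path (sibling hashes from leaf to root): [74, 114, 68]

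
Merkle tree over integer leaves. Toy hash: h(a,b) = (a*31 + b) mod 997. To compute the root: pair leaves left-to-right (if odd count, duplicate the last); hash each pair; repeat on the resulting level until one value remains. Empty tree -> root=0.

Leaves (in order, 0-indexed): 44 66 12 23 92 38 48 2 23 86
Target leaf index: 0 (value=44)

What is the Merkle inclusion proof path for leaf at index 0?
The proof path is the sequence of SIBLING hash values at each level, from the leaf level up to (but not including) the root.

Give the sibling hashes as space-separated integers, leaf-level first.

L0 (leaves): [44, 66, 12, 23, 92, 38, 48, 2, 23, 86], target index=0
L1: h(44,66)=(44*31+66)%997=433 [pair 0] h(12,23)=(12*31+23)%997=395 [pair 1] h(92,38)=(92*31+38)%997=896 [pair 2] h(48,2)=(48*31+2)%997=493 [pair 3] h(23,86)=(23*31+86)%997=799 [pair 4] -> [433, 395, 896, 493, 799]
  Sibling for proof at L0: 66
L2: h(433,395)=(433*31+395)%997=857 [pair 0] h(896,493)=(896*31+493)%997=353 [pair 1] h(799,799)=(799*31+799)%997=643 [pair 2] -> [857, 353, 643]
  Sibling for proof at L1: 395
L3: h(857,353)=(857*31+353)%997=1 [pair 0] h(643,643)=(643*31+643)%997=636 [pair 1] -> [1, 636]
  Sibling for proof at L2: 353
L4: h(1,636)=(1*31+636)%997=667 [pair 0] -> [667]
  Sibling for proof at L3: 636
Root: 667
Proof path (sibling hashes from leaf to root): [66, 395, 353, 636]

Answer: 66 395 353 636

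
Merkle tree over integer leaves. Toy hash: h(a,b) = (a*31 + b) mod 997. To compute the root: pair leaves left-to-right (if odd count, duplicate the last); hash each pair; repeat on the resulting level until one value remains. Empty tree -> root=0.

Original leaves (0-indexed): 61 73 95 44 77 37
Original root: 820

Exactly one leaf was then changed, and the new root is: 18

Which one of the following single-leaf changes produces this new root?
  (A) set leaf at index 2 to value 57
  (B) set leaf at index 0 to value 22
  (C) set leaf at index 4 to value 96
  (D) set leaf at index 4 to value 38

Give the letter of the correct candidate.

Answer: D

Derivation:
Original leaves: [61, 73, 95, 44, 77, 37]
Target new root: 18
Try each candidate change and compute the resulting root:
Candidate A: set leaf[2] = 57 -> leaves = [61, 73, 57, 44, 77, 37]
  L0: [61, 73, 57, 44, 77, 37]
  L1: h(61,73)=(61*31+73)%997=967 h(57,44)=(57*31+44)%997=814 h(77,37)=(77*31+37)%997=430 -> [967, 814, 430]
  L2: h(967,814)=(967*31+814)%997=881 h(430,430)=(430*31+430)%997=799 -> [881, 799]
  L3: h(881,799)=(881*31+799)%997=194 -> [194]
  root = 194 != target 18
Candidate B: set leaf[0] = 22 -> leaves = [22, 73, 95, 44, 77, 37]
  L0: [22, 73, 95, 44, 77, 37]
  L1: h(22,73)=(22*31+73)%997=755 h(95,44)=(95*31+44)%997=995 h(77,37)=(77*31+37)%997=430 -> [755, 995, 430]
  L2: h(755,995)=(755*31+995)%997=472 h(430,430)=(430*31+430)%997=799 -> [472, 799]
  L3: h(472,799)=(472*31+799)%997=476 -> [476]
  root = 476 != target 18
Candidate C: set leaf[4] = 96 -> leaves = [61, 73, 95, 44, 96, 37]
  L0: [61, 73, 95, 44, 96, 37]
  L1: h(61,73)=(61*31+73)%997=967 h(95,44)=(95*31+44)%997=995 h(96,37)=(96*31+37)%997=22 -> [967, 995, 22]
  L2: h(967,995)=(967*31+995)%997=65 h(22,22)=(22*31+22)%997=704 -> [65, 704]
  L3: h(65,704)=(65*31+704)%997=725 -> [725]
  root = 725 != target 18
Candidate D: set leaf[4] = 38 -> leaves = [61, 73, 95, 44, 38, 37]
  L0: [61, 73, 95, 44, 38, 37]
  L1: h(61,73)=(61*31+73)%997=967 h(95,44)=(95*31+44)%997=995 h(38,37)=(38*31+37)%997=218 -> [967, 995, 218]
  L2: h(967,995)=(967*31+995)%997=65 h(218,218)=(218*31+218)%997=994 -> [65, 994]
  L3: h(65,994)=(65*31+994)%997=18 -> [18]
  root = 18 == target 18  ** MATCH **
Candidate D produces the target root.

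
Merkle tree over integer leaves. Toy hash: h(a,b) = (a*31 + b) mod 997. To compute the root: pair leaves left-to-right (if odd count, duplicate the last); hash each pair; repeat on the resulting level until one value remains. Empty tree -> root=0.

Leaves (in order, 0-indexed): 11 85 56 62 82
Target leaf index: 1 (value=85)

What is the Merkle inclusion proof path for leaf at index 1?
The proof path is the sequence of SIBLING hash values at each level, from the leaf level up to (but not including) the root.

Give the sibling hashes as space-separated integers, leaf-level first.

L0 (leaves): [11, 85, 56, 62, 82], target index=1
L1: h(11,85)=(11*31+85)%997=426 [pair 0] h(56,62)=(56*31+62)%997=801 [pair 1] h(82,82)=(82*31+82)%997=630 [pair 2] -> [426, 801, 630]
  Sibling for proof at L0: 11
L2: h(426,801)=(426*31+801)%997=49 [pair 0] h(630,630)=(630*31+630)%997=220 [pair 1] -> [49, 220]
  Sibling for proof at L1: 801
L3: h(49,220)=(49*31+220)%997=742 [pair 0] -> [742]
  Sibling for proof at L2: 220
Root: 742
Proof path (sibling hashes from leaf to root): [11, 801, 220]

Answer: 11 801 220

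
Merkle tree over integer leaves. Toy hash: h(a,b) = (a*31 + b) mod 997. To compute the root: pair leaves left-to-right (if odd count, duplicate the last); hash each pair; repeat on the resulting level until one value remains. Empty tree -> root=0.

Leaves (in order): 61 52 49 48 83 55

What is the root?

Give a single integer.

L0: [61, 52, 49, 48, 83, 55]
L1: h(61,52)=(61*31+52)%997=946 h(49,48)=(49*31+48)%997=570 h(83,55)=(83*31+55)%997=634 -> [946, 570, 634]
L2: h(946,570)=(946*31+570)%997=983 h(634,634)=(634*31+634)%997=348 -> [983, 348]
L3: h(983,348)=(983*31+348)%997=911 -> [911]

Answer: 911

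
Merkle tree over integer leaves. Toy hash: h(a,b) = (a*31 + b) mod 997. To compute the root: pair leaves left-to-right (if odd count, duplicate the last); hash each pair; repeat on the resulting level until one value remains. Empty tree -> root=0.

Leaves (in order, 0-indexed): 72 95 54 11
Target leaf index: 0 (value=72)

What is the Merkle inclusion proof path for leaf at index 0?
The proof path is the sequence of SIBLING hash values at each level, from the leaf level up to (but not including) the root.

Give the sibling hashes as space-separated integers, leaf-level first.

L0 (leaves): [72, 95, 54, 11], target index=0
L1: h(72,95)=(72*31+95)%997=333 [pair 0] h(54,11)=(54*31+11)%997=688 [pair 1] -> [333, 688]
  Sibling for proof at L0: 95
L2: h(333,688)=(333*31+688)%997=44 [pair 0] -> [44]
  Sibling for proof at L1: 688
Root: 44
Proof path (sibling hashes from leaf to root): [95, 688]

Answer: 95 688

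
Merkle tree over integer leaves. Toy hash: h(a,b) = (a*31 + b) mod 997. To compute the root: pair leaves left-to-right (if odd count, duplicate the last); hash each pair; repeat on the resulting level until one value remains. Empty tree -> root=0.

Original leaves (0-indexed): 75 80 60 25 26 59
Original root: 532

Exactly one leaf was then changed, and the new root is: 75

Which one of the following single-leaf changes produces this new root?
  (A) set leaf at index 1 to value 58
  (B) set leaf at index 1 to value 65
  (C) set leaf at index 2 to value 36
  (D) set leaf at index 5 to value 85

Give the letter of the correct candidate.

Original leaves: [75, 80, 60, 25, 26, 59]
Target new root: 75
Try each candidate change and compute the resulting root:
Candidate A: set leaf[1] = 58 -> leaves = [75, 58, 60, 25, 26, 59]
  L0: [75, 58, 60, 25, 26, 59]
  L1: h(75,58)=(75*31+58)%997=389 h(60,25)=(60*31+25)%997=888 h(26,59)=(26*31+59)%997=865 -> [389, 888, 865]
  L2: h(389,888)=(389*31+888)%997=983 h(865,865)=(865*31+865)%997=761 -> [983, 761]
  L3: h(983,761)=(983*31+761)%997=327 -> [327]
  root = 327 != target 75
Candidate B: set leaf[1] = 65 -> leaves = [75, 65, 60, 25, 26, 59]
  L0: [75, 65, 60, 25, 26, 59]
  L1: h(75,65)=(75*31+65)%997=396 h(60,25)=(60*31+25)%997=888 h(26,59)=(26*31+59)%997=865 -> [396, 888, 865]
  L2: h(396,888)=(396*31+888)%997=203 h(865,865)=(865*31+865)%997=761 -> [203, 761]
  L3: h(203,761)=(203*31+761)%997=75 -> [75]
  root = 75 == target 75  ** MATCH **
Candidate C: set leaf[2] = 36 -> leaves = [75, 80, 36, 25, 26, 59]
  L0: [75, 80, 36, 25, 26, 59]
  L1: h(75,80)=(75*31+80)%997=411 h(36,25)=(36*31+25)%997=144 h(26,59)=(26*31+59)%997=865 -> [411, 144, 865]
  L2: h(411,144)=(411*31+144)%997=921 h(865,865)=(865*31+865)%997=761 -> [921, 761]
  L3: h(921,761)=(921*31+761)%997=399 -> [399]
  root = 399 != target 75
Candidate D: set leaf[5] = 85 -> leaves = [75, 80, 60, 25, 26, 85]
  L0: [75, 80, 60, 25, 26, 85]
  L1: h(75,80)=(75*31+80)%997=411 h(60,25)=(60*31+25)%997=888 h(26,85)=(26*31+85)%997=891 -> [411, 888, 891]
  L2: h(411,888)=(411*31+888)%997=668 h(891,891)=(891*31+891)%997=596 -> [668, 596]
  L3: h(668,596)=(668*31+596)%997=367 -> [367]
  root = 367 != target 75
Candidate B produces the target root.

Answer: B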